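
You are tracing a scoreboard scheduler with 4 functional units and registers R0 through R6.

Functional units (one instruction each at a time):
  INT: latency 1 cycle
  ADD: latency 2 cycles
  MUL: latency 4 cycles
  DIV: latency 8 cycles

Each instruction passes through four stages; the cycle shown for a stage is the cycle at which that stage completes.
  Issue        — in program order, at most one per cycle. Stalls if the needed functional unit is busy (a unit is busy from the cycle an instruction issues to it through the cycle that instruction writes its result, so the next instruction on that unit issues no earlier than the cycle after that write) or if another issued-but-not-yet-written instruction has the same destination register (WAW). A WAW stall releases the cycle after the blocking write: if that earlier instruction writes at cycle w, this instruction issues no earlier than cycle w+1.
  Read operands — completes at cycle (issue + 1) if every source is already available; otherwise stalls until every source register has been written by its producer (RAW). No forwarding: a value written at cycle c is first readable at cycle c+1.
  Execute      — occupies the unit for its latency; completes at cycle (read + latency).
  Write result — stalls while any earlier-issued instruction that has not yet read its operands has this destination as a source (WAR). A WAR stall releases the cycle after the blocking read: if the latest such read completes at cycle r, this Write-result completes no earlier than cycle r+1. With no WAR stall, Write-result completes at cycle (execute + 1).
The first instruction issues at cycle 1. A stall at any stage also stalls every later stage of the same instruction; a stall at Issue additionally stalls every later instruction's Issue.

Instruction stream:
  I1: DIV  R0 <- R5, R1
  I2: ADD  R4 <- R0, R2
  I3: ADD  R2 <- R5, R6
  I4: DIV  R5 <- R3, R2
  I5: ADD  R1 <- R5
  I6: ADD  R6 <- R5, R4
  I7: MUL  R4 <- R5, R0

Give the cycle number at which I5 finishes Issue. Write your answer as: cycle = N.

[1] I1 dispatched to DIV
[2] I1 operands ready · I2 dispatched to ADD
[10] I1 complete
[11] R0←I1
[12] I2 operands ready
[14] I2 complete
[15] R4←I2
[16] I3 dispatched to ADD
[17] I3 operands ready · I4 dispatched to DIV
[19] I3 complete
[20] R2←I3
[21] I4 operands ready · I5 dispatched to ADD
[29] I4 complete
[30] R5←I4
[31] I5 operands ready
[33] I5 complete
[34] R1←I5
[35] I6 dispatched to ADD
[36] I6 operands ready · I7 dispatched to MUL
[37] I7 operands ready
[38] I6 complete
[39] R6←I6
[41] I7 complete
[42] R4←I7

cycle = 21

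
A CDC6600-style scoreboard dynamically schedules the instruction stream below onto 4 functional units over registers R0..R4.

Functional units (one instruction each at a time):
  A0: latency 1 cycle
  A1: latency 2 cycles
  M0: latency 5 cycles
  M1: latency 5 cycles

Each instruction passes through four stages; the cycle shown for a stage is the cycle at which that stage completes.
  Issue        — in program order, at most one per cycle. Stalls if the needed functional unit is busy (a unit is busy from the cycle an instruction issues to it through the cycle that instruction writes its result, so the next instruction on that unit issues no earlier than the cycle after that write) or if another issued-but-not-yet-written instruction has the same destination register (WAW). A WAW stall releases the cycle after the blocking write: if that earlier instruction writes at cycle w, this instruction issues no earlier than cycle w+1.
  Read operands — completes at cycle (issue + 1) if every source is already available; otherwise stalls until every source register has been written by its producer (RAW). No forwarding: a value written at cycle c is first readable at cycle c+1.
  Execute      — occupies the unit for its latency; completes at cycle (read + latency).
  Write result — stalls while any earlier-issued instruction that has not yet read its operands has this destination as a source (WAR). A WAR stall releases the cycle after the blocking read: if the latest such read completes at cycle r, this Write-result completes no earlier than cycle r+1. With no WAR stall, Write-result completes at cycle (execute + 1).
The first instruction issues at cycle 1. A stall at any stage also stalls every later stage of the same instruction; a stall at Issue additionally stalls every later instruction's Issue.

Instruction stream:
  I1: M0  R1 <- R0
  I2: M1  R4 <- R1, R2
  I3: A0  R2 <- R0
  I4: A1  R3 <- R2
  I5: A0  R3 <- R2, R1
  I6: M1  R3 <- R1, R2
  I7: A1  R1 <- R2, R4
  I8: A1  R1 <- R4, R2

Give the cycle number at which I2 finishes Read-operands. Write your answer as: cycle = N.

[1] I1 dispatched to M0
[2] I1 operands ready | I2 dispatched to M1
[3] I3 dispatched to A0
[4] I3 operands ready | I4 dispatched to A1
[5] I3 complete
[7] I1 complete
[8] R1←I1
[9] I2 operands ready
[10] R2←I3
[11] I4 operands ready
[13] I4 complete
[14] I2 complete | R3←I4
[15] R4←I2 | I5 dispatched to A0
[16] I5 operands ready
[17] I5 complete
[18] R3←I5
[19] I6 dispatched to M1
[20] I6 operands ready | I7 dispatched to A1
[21] I7 operands ready
[23] I7 complete
[24] R1←I7
[25] I6 complete | I8 dispatched to A1
[26] R3←I6 | I8 operands ready
[28] I8 complete
[29] R1←I8

cycle = 9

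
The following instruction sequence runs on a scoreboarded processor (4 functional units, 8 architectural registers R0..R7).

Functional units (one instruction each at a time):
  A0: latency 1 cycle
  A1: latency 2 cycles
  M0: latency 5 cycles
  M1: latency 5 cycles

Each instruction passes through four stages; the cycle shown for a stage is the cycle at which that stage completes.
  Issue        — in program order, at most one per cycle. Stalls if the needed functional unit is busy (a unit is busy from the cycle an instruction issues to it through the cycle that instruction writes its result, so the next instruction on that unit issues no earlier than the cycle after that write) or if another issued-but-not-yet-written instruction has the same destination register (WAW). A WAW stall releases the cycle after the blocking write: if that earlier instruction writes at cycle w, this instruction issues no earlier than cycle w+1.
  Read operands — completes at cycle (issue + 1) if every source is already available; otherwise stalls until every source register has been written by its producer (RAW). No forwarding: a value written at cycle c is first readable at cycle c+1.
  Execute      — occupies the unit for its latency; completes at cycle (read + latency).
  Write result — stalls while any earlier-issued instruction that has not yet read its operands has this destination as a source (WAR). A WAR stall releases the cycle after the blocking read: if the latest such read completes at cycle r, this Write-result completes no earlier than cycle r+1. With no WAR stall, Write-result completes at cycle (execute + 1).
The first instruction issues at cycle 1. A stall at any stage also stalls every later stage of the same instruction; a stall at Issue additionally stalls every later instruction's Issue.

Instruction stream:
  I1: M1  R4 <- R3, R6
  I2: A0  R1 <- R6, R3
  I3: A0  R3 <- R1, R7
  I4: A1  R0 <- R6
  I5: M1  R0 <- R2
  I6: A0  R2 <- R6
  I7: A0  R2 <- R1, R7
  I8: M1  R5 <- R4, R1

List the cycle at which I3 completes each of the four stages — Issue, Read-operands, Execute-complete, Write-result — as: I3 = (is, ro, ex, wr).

1) issue 1, read 2, done 7, write 8
2) issue 2, read 3, done 4, write 5
3) issue 6, read 7, done 8, write 9  <struct: A0 busy until I2 writes@5>
4) issue 7, read 8, done 10, write 11
5) issue 12, read 13, done 18, write 19  <WAW R0: wait I4 write@11>
6) issue 13, read 14, done 15, write 16
7) issue 17, read 18, done 19, write 20  <struct: A0 busy until I6 writes@16>
8) issue 20, read 21, done 26, write 27  <struct: M1 busy until I5 writes@19>

I3 = (6, 7, 8, 9)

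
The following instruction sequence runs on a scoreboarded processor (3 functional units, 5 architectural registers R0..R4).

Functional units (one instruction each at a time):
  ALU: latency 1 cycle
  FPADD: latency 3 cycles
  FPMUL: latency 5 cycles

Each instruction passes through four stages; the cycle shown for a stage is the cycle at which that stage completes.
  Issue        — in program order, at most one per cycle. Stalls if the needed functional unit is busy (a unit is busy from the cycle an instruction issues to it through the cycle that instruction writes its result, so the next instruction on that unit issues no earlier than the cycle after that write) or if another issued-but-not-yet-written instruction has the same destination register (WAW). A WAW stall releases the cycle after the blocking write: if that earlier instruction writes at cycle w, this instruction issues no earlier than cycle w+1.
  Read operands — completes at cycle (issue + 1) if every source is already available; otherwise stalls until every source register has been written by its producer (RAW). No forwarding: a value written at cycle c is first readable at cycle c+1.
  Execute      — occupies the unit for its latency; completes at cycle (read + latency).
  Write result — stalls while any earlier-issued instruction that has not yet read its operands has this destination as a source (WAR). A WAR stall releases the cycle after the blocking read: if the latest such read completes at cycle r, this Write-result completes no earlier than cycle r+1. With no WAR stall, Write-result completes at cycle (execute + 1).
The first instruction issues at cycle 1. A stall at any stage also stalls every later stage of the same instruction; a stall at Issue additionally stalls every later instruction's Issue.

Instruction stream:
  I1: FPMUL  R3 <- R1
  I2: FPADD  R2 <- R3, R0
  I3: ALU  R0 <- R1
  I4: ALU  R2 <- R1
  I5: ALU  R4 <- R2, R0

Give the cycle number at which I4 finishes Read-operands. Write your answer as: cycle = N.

cycle = 15

I1  is:1  ro:2  ex:7  wr:8
I2  is:2  ro:9  ex:12  wr:13  — RAW R3: wait I1 write@8
I3  is:3  ro:4  ex:5  wr:10  — WAR R0: wait I2 read@9
I4  is:14  ro:15  ex:16  wr:17  — WAW R2: wait I2 write@13
I5  is:18  ro:19  ex:20  wr:21  — struct: ALU busy until I4 writes@17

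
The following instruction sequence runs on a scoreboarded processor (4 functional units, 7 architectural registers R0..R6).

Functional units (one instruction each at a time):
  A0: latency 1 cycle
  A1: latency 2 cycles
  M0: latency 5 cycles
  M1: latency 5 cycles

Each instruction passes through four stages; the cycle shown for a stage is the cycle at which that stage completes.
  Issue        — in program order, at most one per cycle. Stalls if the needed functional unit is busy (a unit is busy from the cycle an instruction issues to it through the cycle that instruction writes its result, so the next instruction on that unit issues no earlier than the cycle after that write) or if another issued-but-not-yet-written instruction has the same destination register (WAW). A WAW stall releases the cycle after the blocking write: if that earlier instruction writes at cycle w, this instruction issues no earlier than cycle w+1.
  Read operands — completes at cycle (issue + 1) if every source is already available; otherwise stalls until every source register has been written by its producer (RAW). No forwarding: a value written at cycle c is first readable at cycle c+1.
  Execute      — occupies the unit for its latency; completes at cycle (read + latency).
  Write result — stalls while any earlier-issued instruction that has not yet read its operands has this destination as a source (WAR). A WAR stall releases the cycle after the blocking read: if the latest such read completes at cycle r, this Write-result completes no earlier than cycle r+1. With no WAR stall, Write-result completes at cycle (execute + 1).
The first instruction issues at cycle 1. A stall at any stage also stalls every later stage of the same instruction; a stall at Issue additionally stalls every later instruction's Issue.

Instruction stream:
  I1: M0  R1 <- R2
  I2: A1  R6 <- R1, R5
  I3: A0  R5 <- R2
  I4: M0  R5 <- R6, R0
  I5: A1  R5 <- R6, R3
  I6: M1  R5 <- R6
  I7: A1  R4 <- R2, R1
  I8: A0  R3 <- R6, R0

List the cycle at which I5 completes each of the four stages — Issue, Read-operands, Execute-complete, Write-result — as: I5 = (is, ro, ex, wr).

I1 -> (1, 2, 7, 8)
I2 -> (2, 9, 11, 12)  // RAW R1: wait I1 write@8
I3 -> (3, 4, 5, 10)  // WAR R5: wait I2 read@9
I4 -> (11, 13, 18, 19)  // WAW R5: wait I3 write@10, RAW R6: wait I2 write@12
I5 -> (20, 21, 23, 24)  // WAW R5: wait I4 write@19
I6 -> (25, 26, 31, 32)  // WAW R5: wait I5 write@24
I7 -> (26, 27, 29, 30)
I8 -> (27, 28, 29, 30)

I5 = (20, 21, 23, 24)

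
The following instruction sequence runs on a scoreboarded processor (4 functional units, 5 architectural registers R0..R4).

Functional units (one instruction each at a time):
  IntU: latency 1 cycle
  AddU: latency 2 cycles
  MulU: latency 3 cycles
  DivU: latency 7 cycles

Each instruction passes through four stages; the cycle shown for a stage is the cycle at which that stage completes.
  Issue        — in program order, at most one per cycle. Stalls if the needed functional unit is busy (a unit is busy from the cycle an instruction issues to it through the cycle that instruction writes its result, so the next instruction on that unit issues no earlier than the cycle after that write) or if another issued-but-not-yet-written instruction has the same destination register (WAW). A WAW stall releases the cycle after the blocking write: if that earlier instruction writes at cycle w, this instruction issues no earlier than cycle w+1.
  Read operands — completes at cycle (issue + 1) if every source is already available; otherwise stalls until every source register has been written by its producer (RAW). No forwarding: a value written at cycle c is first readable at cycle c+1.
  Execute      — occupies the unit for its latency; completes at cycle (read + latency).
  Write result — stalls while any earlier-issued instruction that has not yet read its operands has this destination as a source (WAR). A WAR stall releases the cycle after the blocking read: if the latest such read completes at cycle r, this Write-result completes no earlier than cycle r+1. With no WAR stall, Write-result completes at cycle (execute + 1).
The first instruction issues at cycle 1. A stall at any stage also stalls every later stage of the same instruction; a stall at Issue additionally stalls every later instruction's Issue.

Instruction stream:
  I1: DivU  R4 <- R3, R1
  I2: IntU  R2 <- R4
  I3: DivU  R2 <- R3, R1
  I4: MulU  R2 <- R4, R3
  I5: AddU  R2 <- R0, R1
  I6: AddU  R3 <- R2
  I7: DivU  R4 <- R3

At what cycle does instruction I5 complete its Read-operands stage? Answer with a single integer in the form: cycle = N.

cycle = 31

I1 -> (1, 2, 9, 10)
I2 -> (2, 11, 12, 13)  // RAW R4: wait I1 write@10
I3 -> (14, 15, 22, 23)  // WAW R2: wait I2 write@13
I4 -> (24, 25, 28, 29)  // WAW R2: wait I3 write@23
I5 -> (30, 31, 33, 34)  // WAW R2: wait I4 write@29
I6 -> (35, 36, 38, 39)  // struct: AddU busy until I5 writes@34
I7 -> (36, 40, 47, 48)  // RAW R3: wait I6 write@39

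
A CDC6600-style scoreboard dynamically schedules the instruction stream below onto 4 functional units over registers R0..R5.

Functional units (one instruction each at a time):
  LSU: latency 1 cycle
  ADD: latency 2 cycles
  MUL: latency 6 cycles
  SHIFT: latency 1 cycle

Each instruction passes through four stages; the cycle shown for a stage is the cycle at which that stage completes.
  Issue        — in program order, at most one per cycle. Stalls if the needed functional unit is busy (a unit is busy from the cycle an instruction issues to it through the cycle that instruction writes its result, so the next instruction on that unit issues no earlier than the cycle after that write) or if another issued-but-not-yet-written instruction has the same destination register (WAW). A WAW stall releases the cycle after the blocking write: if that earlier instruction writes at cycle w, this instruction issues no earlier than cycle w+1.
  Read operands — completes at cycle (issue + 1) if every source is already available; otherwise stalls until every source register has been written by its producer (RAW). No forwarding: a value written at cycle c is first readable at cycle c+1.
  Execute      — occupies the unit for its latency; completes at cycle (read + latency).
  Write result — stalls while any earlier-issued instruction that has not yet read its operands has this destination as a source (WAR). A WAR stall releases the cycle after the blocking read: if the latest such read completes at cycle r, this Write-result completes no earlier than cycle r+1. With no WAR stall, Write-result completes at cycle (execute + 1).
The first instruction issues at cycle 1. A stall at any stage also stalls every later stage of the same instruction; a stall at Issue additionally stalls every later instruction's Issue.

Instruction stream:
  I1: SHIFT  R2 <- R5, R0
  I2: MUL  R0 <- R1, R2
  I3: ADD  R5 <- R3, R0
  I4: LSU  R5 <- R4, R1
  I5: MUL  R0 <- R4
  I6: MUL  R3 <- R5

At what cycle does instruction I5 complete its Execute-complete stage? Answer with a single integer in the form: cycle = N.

I1 -> (1, 2, 3, 4)
I2 -> (2, 5, 11, 12)  // RAW R2: wait I1 write@4
I3 -> (3, 13, 15, 16)  // RAW R0: wait I2 write@12
I4 -> (17, 18, 19, 20)  // WAW R5: wait I3 write@16
I5 -> (18, 19, 25, 26)
I6 -> (27, 28, 34, 35)  // struct: MUL busy until I5 writes@26

cycle = 25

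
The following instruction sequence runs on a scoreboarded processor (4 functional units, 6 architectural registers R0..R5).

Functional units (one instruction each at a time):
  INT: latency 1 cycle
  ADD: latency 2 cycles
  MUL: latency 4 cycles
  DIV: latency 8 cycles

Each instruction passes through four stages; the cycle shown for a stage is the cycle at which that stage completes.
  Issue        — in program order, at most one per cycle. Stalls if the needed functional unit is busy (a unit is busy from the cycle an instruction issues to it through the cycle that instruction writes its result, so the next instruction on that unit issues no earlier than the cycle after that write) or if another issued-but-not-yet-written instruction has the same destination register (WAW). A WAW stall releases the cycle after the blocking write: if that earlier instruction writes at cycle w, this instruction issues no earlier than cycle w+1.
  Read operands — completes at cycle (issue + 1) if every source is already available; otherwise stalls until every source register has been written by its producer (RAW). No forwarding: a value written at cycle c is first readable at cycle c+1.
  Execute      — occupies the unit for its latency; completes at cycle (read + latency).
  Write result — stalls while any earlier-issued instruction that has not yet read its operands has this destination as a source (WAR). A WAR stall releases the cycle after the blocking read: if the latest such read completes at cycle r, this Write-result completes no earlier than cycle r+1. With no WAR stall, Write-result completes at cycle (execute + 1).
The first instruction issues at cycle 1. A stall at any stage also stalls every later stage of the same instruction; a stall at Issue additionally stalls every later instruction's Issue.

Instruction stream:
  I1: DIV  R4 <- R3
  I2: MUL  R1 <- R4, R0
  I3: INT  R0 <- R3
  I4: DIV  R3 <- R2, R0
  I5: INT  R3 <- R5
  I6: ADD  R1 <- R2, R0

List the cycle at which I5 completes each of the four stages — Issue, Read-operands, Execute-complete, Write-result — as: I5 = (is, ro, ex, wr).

cycle 1: I1 issues→DIV
cycle 2: I1 reads; I2 issues→MUL
cycle 3: I3 issues→INT
cycle 4: I3 reads
cycle 5: I3 exec-done
cycle 10: I1 exec-done
cycle 11: I1 writes R4
cycle 12: I2 reads; I4 issues→DIV
cycle 13: I3 writes R0
cycle 14: I4 reads
cycle 16: I2 exec-done
cycle 17: I2 writes R1
cycle 22: I4 exec-done
cycle 23: I4 writes R3
cycle 24: I5 issues→INT
cycle 25: I5 reads; I6 issues→ADD
cycle 26: I5 exec-done; I6 reads
cycle 27: I5 writes R3
cycle 28: I6 exec-done
cycle 29: I6 writes R1

I5 = (24, 25, 26, 27)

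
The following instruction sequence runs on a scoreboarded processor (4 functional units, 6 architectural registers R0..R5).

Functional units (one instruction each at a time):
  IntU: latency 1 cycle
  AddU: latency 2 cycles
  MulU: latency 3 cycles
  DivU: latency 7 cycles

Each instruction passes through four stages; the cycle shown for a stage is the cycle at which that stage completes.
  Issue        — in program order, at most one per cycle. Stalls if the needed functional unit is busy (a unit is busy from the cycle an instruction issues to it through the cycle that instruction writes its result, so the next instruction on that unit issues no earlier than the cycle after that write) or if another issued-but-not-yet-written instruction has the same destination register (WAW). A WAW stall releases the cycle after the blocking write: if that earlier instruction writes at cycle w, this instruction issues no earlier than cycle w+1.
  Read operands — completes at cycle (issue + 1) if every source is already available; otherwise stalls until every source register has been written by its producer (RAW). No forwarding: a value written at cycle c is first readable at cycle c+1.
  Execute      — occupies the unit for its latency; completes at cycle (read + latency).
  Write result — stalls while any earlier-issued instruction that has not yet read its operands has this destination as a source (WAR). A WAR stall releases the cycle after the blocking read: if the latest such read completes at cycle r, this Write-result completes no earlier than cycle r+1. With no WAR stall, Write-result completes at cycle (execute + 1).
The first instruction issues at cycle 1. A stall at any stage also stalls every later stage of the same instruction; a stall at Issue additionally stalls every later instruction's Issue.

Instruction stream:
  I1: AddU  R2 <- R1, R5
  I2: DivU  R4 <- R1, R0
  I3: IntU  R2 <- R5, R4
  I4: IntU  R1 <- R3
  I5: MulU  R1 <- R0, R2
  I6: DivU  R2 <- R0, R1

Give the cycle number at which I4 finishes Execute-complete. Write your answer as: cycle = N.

cycle = 17

cycle 1: I1 issues→AddU
cycle 2: I1 reads | I2 issues→DivU
cycle 3: I2 reads
cycle 4: I1 exec-done
cycle 5: I1 writes R2
cycle 6: I3 issues→IntU
cycle 10: I2 exec-done
cycle 11: I2 writes R4
cycle 12: I3 reads
cycle 13: I3 exec-done
cycle 14: I3 writes R2
cycle 15: I4 issues→IntU
cycle 16: I4 reads
cycle 17: I4 exec-done
cycle 18: I4 writes R1
cycle 19: I5 issues→MulU
cycle 20: I5 reads | I6 issues→DivU
cycle 23: I5 exec-done
cycle 24: I5 writes R1
cycle 25: I6 reads
cycle 32: I6 exec-done
cycle 33: I6 writes R2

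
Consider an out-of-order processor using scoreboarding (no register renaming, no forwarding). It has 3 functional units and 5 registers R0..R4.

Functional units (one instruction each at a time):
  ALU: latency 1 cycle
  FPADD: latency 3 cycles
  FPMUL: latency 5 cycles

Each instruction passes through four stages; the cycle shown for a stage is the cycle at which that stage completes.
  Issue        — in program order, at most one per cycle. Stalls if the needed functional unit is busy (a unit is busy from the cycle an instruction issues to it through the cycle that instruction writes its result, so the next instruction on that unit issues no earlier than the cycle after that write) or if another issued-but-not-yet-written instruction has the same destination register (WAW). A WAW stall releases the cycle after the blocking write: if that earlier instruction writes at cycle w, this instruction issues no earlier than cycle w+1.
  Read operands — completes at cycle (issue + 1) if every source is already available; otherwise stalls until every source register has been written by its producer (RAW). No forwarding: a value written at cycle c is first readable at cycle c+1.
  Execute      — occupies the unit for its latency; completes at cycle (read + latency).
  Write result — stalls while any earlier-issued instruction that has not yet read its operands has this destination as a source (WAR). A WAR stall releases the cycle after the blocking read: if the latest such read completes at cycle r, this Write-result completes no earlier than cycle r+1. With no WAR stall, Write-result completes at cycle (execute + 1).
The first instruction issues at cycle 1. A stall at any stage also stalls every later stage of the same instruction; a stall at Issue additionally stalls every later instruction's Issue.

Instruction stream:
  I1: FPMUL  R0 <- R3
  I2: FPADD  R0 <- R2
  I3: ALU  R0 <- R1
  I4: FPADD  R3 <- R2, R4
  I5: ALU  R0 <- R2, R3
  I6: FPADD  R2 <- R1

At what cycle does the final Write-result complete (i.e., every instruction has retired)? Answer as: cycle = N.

t=1  I1 issues→FPMUL
t=2  I1 reads
t=7  I1 exec-done
t=8  I1 writes R0
t=9  I2 issues→FPADD
t=10  I2 reads
t=13  I2 exec-done
t=14  I2 writes R0
t=15  I3 issues→ALU
t=16  I3 reads · I4 issues→FPADD
t=17  I3 exec-done · I4 reads
t=18  I3 writes R0
t=19  I5 issues→ALU
t=20  I4 exec-done
t=21  I4 writes R3
t=22  I5 reads · I6 issues→FPADD
t=23  I5 exec-done · I6 reads
t=24  I5 writes R0
t=26  I6 exec-done
t=27  I6 writes R2

cycle = 27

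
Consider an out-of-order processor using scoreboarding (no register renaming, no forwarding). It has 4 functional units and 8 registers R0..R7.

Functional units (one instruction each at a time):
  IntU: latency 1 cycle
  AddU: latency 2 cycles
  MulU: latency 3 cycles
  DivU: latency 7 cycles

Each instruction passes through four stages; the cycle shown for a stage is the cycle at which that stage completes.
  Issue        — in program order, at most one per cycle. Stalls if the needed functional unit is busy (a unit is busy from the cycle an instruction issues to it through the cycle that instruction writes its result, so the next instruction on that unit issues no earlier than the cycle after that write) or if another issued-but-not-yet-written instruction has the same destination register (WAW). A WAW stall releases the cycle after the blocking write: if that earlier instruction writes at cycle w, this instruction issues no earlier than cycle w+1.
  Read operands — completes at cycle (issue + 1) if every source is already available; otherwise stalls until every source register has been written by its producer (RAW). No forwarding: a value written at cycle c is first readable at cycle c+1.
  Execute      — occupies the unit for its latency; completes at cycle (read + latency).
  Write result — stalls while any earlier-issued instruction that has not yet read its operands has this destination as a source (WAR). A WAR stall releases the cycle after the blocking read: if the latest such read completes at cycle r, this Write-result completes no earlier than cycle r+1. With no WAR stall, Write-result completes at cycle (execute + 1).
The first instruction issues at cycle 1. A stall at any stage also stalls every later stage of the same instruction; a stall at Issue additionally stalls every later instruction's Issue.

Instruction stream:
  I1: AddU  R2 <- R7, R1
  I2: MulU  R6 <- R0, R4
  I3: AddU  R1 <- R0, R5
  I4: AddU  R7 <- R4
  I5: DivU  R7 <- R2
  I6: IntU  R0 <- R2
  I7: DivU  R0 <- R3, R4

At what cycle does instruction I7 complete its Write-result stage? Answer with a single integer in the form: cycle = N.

cycle = 35

  I1 | 1 | 2 | 4 | 5
  I2 | 2 | 3 | 6 | 7
  I3 | 6 | 7 | 9 | 10   struct: AddU busy until I1 writes@5
  I4 | 11 | 12 | 14 | 15   struct: AddU busy until I3 writes@10
  I5 | 16 | 17 | 24 | 25   WAW R7: wait I4 write@15
  I6 | 17 | 18 | 19 | 20
  I7 | 26 | 27 | 34 | 35   struct: DivU busy until I5 writes@25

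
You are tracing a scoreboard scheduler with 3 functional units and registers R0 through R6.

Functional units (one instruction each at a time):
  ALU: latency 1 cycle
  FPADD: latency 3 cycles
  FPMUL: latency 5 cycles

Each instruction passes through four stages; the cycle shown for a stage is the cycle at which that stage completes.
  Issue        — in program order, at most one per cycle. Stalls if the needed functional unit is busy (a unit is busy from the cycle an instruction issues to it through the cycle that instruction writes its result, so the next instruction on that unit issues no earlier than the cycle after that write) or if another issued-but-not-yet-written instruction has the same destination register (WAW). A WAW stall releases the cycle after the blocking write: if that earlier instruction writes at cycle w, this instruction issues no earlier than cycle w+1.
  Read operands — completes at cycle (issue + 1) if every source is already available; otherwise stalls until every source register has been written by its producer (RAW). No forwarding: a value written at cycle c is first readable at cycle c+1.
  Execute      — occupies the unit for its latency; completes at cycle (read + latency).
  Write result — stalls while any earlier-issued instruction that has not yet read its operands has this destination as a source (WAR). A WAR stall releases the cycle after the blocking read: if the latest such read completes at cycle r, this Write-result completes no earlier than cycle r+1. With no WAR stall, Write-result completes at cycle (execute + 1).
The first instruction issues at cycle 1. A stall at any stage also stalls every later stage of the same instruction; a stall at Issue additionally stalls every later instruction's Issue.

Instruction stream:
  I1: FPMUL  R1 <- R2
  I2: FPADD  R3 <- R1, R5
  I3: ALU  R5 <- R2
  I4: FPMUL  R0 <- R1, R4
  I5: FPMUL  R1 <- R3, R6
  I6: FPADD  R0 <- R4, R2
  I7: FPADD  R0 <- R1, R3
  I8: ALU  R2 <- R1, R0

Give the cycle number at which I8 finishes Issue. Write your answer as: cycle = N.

cycle = 25

I1 -> (1, 2, 7, 8)
I2 -> (2, 9, 12, 13)  // RAW R1: wait I1 write@8
I3 -> (3, 4, 5, 10)  // WAR R5: wait I2 read@9
I4 -> (9, 10, 15, 16)  // struct: FPMUL busy until I1 writes@8
I5 -> (17, 18, 23, 24)  // struct: FPMUL busy until I4 writes@16
I6 -> (18, 19, 22, 23)
I7 -> (24, 25, 28, 29)  // struct: FPADD busy until I6 writes@23
I8 -> (25, 30, 31, 32)  // RAW R0: wait I7 write@29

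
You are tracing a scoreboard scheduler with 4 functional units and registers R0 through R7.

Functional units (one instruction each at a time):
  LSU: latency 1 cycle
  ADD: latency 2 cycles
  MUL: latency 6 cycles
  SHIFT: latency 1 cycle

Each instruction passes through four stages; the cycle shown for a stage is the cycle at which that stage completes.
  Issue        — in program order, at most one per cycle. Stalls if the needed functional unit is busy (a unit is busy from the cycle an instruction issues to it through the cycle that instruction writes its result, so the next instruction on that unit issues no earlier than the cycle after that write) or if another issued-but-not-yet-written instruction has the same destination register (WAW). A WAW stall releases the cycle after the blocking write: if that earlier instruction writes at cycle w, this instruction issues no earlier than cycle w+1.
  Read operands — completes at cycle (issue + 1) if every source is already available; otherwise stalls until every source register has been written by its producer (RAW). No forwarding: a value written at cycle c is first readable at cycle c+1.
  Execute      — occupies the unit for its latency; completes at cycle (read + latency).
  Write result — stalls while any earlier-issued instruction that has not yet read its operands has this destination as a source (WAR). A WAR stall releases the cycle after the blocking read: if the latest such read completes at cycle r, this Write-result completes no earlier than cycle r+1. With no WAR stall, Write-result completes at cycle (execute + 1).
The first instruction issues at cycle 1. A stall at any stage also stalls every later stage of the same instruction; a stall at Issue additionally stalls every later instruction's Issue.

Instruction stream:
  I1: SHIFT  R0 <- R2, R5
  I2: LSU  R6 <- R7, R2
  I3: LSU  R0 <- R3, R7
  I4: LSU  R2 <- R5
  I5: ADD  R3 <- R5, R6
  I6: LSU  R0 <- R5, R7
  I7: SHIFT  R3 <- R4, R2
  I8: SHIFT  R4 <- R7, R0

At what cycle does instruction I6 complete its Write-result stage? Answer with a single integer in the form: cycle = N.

[I1] 1/2/3/4
[I2] 2/3/4/5
[I3] 6/7/8/9  (struct: LSU busy until I2 writes@5)
[I4] 10/11/12/13  (struct: LSU busy until I3 writes@9)
[I5] 11/12/14/15
[I6] 14/15/16/17  (struct: LSU busy until I4 writes@13)
[I7] 16/17/18/19  (WAW R3: wait I5 write@15)
[I8] 20/21/22/23  (struct: SHIFT busy until I7 writes@19)

cycle = 17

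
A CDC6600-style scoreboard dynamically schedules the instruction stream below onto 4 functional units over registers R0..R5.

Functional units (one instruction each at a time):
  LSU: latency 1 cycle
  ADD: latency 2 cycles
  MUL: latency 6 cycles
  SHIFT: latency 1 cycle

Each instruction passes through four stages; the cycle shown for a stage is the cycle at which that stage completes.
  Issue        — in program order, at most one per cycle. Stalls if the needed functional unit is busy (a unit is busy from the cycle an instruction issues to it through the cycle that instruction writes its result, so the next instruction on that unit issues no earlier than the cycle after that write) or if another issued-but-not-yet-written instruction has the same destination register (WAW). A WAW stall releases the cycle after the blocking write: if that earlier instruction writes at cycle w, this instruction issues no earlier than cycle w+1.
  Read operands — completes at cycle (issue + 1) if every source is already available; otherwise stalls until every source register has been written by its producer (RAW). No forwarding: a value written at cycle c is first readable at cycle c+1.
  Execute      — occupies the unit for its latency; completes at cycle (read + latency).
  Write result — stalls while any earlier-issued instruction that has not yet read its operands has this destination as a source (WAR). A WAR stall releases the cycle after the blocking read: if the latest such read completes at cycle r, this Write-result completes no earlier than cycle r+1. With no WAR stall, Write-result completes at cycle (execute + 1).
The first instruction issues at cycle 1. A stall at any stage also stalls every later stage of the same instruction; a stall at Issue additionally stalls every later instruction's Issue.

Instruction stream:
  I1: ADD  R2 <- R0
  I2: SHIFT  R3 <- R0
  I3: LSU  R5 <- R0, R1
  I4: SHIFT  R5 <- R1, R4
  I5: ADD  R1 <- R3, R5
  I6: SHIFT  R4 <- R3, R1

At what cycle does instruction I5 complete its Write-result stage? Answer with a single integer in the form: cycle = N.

cycle = 14

[I1] 1/2/4/5
[I2] 2/3/4/5
[I3] 3/4/5/6
[I4] 7/8/9/10  (WAW R5: wait I3 write@6)
[I5] 8/11/13/14  (RAW R5: wait I4 write@10)
[I6] 11/15/16/17  (struct: SHIFT busy until I4 writes@10; RAW R1: wait I5 write@14)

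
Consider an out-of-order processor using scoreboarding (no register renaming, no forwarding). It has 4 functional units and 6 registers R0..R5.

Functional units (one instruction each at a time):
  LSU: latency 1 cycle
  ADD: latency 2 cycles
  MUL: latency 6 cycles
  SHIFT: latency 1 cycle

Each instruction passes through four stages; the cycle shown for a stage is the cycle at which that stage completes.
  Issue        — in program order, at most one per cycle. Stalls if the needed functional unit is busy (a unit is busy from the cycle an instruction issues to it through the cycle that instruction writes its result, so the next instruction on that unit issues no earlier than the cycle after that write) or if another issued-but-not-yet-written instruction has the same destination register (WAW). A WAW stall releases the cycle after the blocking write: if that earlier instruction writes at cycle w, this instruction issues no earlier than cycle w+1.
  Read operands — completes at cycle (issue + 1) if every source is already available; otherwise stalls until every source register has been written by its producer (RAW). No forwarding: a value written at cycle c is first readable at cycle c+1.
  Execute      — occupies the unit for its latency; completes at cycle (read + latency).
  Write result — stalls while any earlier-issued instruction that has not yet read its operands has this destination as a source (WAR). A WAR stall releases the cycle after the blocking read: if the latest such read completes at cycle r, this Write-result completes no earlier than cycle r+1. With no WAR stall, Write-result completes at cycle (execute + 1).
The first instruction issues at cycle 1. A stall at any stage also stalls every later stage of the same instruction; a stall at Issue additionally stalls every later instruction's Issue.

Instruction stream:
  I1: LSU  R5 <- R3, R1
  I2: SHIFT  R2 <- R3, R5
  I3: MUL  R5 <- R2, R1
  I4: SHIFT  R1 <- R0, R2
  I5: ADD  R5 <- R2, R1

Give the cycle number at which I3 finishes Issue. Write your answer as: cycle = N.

  I1 | 1 | 2 | 3 | 4
  I2 | 2 | 5 | 6 | 7   RAW R5: wait I1 write@4
  I3 | 5 | 8 | 14 | 15   WAW R5: wait I1 write@4 · RAW R2: wait I2 write@7
  I4 | 8 | 9 | 10 | 11   struct: SHIFT busy until I2 writes@7
  I5 | 16 | 17 | 19 | 20   WAW R5: wait I3 write@15

cycle = 5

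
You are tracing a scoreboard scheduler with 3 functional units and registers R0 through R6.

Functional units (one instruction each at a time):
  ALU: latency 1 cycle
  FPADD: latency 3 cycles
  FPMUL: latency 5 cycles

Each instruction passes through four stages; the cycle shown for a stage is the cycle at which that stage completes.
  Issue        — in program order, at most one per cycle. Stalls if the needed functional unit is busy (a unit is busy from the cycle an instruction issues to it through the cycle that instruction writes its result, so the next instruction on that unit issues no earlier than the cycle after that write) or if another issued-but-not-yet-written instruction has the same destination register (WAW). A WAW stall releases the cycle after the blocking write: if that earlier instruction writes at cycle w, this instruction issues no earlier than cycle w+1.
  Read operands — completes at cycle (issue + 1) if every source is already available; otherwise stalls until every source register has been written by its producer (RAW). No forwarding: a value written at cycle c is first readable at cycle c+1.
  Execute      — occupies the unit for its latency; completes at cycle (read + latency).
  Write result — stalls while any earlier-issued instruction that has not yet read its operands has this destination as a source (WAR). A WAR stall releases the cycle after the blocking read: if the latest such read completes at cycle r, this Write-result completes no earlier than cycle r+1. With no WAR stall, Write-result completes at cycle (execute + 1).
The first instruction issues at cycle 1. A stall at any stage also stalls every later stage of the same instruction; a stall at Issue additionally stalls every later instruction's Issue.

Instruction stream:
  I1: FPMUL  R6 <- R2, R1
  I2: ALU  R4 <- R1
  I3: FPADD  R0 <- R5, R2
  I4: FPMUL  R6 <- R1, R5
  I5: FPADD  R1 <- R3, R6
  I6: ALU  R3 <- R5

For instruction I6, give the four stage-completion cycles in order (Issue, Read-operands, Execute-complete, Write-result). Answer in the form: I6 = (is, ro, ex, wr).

I6 = (11, 12, 13, 18)

cycle 1: I1→FPMUL
cycle 2: I1 RO | I2→ALU
cycle 3: I2 RO | I3→FPADD
cycle 4: I2 EX | I3 RO
cycle 5: I2 WR R4
cycle 7: I1 EX | I3 EX
cycle 8: I1 WR R6 | I3 WR R0
cycle 9: I4→FPMUL
cycle 10: I4 RO | I5→FPADD
cycle 11: I6→ALU
cycle 12: I6 RO
cycle 13: I6 EX
cycle 15: I4 EX
cycle 16: I4 WR R6
cycle 17: I5 RO
cycle 18: I6 WR R3
cycle 20: I5 EX
cycle 21: I5 WR R1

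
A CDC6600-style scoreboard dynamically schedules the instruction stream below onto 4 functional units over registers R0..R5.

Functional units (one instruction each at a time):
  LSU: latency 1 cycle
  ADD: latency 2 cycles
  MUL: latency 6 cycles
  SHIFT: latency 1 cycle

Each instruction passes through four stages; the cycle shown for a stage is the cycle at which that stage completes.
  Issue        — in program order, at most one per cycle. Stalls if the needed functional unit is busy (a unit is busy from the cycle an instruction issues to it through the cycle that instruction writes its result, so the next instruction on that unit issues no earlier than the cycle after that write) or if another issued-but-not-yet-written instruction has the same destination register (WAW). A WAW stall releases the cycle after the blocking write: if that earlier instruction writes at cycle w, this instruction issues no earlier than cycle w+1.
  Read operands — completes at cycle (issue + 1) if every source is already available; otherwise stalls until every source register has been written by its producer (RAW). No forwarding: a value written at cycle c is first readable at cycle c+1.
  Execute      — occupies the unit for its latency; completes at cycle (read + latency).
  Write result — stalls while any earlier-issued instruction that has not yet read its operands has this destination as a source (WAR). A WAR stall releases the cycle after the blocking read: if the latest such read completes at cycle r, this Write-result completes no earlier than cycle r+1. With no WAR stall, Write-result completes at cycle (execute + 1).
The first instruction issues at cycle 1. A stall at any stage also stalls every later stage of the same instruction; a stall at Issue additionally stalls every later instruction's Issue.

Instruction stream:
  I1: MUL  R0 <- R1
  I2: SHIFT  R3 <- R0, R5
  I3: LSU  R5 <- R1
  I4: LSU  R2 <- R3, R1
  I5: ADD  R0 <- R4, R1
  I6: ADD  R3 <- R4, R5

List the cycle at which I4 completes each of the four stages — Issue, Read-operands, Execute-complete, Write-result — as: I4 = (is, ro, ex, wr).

1) issue 1, read 2, done 8, write 9
2) issue 2, read 10, done 11, write 12  <RAW R0: wait I1 write@9>
3) issue 3, read 4, done 5, write 11  <WAR R5: wait I2 read@10>
4) issue 12, read 13, done 14, write 15  <struct: LSU busy until I3 writes@11>
5) issue 13, read 14, done 16, write 17
6) issue 18, read 19, done 21, write 22  <struct: ADD busy until I5 writes@17>

I4 = (12, 13, 14, 15)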